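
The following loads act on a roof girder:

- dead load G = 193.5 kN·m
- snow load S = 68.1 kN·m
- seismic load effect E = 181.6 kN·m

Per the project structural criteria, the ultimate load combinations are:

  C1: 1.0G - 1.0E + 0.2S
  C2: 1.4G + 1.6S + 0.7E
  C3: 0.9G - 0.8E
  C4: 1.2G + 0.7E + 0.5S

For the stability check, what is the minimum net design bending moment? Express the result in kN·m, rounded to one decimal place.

25.5 kN·m

C1: 1.0(193.5) - 1.0(181.6) + 0.2(68.1) = 193.5 - 181.6 + 13.6 = 25.5
C2: 1.4(193.5) + 1.6(68.1) + 0.7(181.6) = 270.9 + 109.0 + 127.1 = 507.0
C3: 0.9(193.5) - 0.8(181.6) = 174.2 - 145.3 = 28.9
C4: 1.2(193.5) + 0.7(181.6) + 0.5(68.1) = 232.2 + 127.1 + 34.1 = 393.4
Combination 1 gives the minimum: 25.5 kN·m.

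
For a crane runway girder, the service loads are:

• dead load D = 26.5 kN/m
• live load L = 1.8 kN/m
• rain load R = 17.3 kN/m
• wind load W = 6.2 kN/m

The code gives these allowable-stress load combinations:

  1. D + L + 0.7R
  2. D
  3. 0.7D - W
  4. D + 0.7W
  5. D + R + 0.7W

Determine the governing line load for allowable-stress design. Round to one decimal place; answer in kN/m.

48.1 kN/m

1. 1.0(26.5) + 1.0(1.8) + 0.7(17.3) = 26.5 + 1.8 + 12.1 = 40.4
2. 1.0(26.5) = 26.5
3. 0.7(26.5) - 1.0(6.2) = 18.6 - 6.2 = 12.4
4. 1.0(26.5) + 0.7(6.2) = 26.5 + 4.3 = 30.8
5. 1.0(26.5) + 1.0(17.3) + 0.7(6.2) = 26.5 + 17.3 + 4.3 = 48.1
Maximum is from combination 5.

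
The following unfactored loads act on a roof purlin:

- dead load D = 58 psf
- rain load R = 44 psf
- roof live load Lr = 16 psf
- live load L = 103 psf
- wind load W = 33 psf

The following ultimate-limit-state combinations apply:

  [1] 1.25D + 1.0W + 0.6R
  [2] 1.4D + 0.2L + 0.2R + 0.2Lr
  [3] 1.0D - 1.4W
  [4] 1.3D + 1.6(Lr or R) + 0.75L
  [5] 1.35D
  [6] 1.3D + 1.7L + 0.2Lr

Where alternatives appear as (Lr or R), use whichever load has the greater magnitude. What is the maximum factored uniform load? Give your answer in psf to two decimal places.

(Lr or R) → R = 44 psf.
[1] 1.25(58) + 1.0(33) + 0.6(44) = 131.90
[2] 1.4(58) + 0.2(103) + 0.2(44) + 0.2(16) = 113.80
[3] 1.0(58) - 1.4(33) = 11.80
[4] 1.3(58) + 1.6(44) + 0.75(103) = 223.05
[5] 1.35(58) = 78.30
[6] 1.3(58) + 1.7(103) + 0.2(16) = 253.70
The controlling combination is 6, giving 253.70 psf.

253.70 psf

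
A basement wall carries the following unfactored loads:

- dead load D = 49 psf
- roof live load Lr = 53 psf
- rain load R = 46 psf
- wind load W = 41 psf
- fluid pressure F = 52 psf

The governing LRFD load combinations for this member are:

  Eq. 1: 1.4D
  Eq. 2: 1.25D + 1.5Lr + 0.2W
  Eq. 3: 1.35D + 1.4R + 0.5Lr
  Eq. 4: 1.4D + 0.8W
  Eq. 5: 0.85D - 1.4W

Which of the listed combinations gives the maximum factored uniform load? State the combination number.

Combination 3

Eq. 1: 1.4(49) = 68.6
Eq. 2: 1.25(49) + 1.5(53) + 0.2(41) = 61.3 + 79.5 + 8.2 = 149.0
Eq. 3: 1.35(49) + 1.4(46) + 0.5(53) = 66.2 + 64.4 + 26.5 = 157.1
Eq. 4: 1.4(49) + 0.8(41) = 68.6 + 32.8 = 101.4
Eq. 5: 0.85(49) - 1.4(41) = -15.8
The largest value is 157.1 psf from combination 3.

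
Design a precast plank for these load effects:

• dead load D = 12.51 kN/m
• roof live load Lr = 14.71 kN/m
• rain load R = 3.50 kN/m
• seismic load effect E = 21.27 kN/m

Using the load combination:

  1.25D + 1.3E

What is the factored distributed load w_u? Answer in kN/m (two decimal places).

1.25(12.51) + 1.3(21.27) = 15.64 + 27.65 = 43.29
w_u = 43.29 kN/m.

43.29 kN/m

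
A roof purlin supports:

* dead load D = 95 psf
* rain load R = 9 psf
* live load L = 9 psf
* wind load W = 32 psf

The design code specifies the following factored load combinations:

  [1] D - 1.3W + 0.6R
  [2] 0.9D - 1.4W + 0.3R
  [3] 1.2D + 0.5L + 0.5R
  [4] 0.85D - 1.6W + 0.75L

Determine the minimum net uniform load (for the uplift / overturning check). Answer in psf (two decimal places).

[1] 1.0(95) - 1.3(32) + 0.6(9) = 58.80
[2] 0.9(95) - 1.4(32) + 0.3(9) = 43.40
[3] 1.2(95) + 0.5(9) + 0.5(9) = 123.00
[4] 0.85(95) - 1.6(32) + 0.75(9) = 36.30
Combination 4 gives the minimum: 36.30 psf.

36.30 psf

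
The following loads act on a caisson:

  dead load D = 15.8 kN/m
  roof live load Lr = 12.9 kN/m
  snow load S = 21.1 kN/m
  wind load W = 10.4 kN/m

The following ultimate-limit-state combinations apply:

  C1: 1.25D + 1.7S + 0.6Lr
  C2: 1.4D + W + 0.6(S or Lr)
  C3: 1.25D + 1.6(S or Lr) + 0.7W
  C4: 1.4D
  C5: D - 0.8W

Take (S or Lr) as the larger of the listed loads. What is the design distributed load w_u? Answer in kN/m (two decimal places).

(S or Lr) → S = 21.1 kN/m.
C1: 1.25(15.8) + 1.7(21.1) + 0.6(12.9) = 63.36
C2: 1.4(15.8) + 1.0(10.4) + 0.6(21.1) = 45.18
C3: 1.25(15.8) + 1.6(21.1) + 0.7(10.4) = 60.79
C4: 1.4(15.8) = 22.12
C5: 1.0(15.8) - 0.8(10.4) = 7.48
Maximum is from combination 1.

63.36 kN/m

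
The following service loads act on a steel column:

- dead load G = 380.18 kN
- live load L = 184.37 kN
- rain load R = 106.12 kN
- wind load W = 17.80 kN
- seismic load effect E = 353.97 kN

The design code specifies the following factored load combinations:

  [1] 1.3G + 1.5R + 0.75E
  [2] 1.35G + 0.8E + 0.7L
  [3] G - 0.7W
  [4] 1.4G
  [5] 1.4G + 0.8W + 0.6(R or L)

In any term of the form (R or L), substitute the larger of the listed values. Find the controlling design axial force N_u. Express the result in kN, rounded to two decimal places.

925.48 kN

(R or L) → L = 184.37 kN.
[1] 1.3(380.18) + 1.5(106.12) + 0.75(353.97) = 494.23 + 159.18 + 265.48 = 918.89
[2] 1.35(380.18) + 0.8(353.97) + 0.7(184.37) = 513.24 + 283.18 + 129.06 = 925.48
[3] 1.0(380.18) - 0.7(17.80) = 380.18 - 12.46 = 367.72
[4] 1.4(380.18) = 532.25
[5] 1.4(380.18) + 0.8(17.80) + 0.6(184.37) = 532.25 + 14.24 + 110.62 = 657.11
Combination 2 governs: N_u = 925.48 kN.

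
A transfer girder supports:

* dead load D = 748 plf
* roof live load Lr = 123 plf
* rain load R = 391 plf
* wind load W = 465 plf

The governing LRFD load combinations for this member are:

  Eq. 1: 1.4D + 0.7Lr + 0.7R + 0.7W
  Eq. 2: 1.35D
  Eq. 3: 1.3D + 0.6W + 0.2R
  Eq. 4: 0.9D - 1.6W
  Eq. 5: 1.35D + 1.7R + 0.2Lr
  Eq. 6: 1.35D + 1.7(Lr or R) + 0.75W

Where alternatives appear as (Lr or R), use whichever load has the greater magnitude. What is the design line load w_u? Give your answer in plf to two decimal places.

(Lr or R) → R = 391 plf.
Eq. 1: 1.4(748) + 0.7(123) + 0.7(391) + 0.7(465) = 1732.50
Eq. 2: 1.35(748) = 1009.80
Eq. 3: 1.3(748) + 0.6(465) + 0.2(391) = 1329.60
Eq. 4: 0.9(748) - 1.6(465) = -70.80
Eq. 5: 1.35(748) + 1.7(391) + 0.2(123) = 1699.10
Eq. 6: 1.35(748) + 1.7(391) + 0.75(465) = 2023.25
The controlling combination is 6, giving 2023.25 plf.

2023.25 plf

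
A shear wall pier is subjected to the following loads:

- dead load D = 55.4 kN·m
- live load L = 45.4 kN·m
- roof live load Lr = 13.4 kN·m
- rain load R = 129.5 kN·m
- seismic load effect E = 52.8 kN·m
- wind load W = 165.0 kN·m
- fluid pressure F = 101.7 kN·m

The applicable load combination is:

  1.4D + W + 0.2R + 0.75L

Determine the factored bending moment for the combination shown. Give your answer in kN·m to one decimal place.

302.5 kN·m

1.4(55.4) + 1.0(165.0) + 0.2(129.5) + 0.75(45.4) = 302.5
M_u = 302.5 kN·m.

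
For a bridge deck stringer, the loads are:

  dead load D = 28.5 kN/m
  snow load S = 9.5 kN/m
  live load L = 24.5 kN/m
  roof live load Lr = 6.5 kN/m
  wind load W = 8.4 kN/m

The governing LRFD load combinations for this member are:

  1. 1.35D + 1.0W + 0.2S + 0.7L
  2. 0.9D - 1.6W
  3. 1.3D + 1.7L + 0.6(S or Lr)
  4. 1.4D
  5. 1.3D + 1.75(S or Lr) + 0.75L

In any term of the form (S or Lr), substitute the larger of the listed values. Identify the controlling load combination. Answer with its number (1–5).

Combination 3

(S or Lr) → S = 9.5 kN/m.
1. 1.35(28.5) + 1.0(8.4) + 0.2(9.5) + 0.7(24.5) = 38.48 + 8.40 + 1.90 + 17.15 = 65.93
2. 0.9(28.5) - 1.6(8.4) = 25.65 - 13.44 = 12.21
3. 1.3(28.5) + 1.7(24.5) + 0.6(9.5) = 37.05 + 41.65 + 5.70 = 84.40
4. 1.4(28.5) = 39.90
5. 1.3(28.5) + 1.75(9.5) + 0.75(24.5) = 72.05
The largest value is 84.40 kN/m from combination 3.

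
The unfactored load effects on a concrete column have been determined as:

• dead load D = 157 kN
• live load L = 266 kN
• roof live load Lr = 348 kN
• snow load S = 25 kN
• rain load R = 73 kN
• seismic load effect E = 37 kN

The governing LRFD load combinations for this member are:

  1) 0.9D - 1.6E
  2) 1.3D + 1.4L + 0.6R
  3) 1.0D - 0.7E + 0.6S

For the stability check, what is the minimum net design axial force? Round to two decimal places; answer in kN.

1) 0.9(157) - 1.6(37) = 141.30 - 59.20 = 82.10
2) 1.3(157) + 1.4(266) + 0.6(73) = 204.10 + 372.40 + 43.80 = 620.30
3) 1.0(157) - 0.7(37) + 0.6(25) = 157.00 - 25.90 + 15.00 = 146.10
Combination 1 gives the minimum: 82.10 kN.

82.10 kN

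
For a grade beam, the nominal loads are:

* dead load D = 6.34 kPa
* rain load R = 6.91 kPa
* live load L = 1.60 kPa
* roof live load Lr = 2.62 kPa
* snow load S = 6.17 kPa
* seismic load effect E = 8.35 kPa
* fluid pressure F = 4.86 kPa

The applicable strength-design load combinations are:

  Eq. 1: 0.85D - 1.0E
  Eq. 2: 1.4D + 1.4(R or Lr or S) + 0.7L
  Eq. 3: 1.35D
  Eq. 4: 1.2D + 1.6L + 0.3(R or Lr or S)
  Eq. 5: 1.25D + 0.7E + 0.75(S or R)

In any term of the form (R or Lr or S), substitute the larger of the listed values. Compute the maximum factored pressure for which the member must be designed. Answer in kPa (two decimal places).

19.67 kPa

(R or Lr or S) → R = 6.91 kPa; (S or R) → R = 6.91 kPa.
Eq. 1: 0.85(6.34) - 1.0(8.35) = -2.96
Eq. 2: 1.4(6.34) + 1.4(6.91) + 0.7(1.60) = 19.67
Eq. 3: 1.35(6.34) = 8.56
Eq. 4: 1.2(6.34) + 1.6(1.60) + 0.3(6.91) = 12.24
Eq. 5: 1.25(6.34) + 0.7(8.35) + 0.75(6.91) = 18.95
Maximum is from combination 2.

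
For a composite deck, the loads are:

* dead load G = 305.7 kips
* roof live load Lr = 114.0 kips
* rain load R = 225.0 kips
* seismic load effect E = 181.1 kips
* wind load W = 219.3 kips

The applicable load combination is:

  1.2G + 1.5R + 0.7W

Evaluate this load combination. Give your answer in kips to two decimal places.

857.85 kips

1.2(305.7) + 1.5(225.0) + 0.7(219.3) = 366.84 + 337.50 + 153.51 = 857.85
P_u = 857.85 kips.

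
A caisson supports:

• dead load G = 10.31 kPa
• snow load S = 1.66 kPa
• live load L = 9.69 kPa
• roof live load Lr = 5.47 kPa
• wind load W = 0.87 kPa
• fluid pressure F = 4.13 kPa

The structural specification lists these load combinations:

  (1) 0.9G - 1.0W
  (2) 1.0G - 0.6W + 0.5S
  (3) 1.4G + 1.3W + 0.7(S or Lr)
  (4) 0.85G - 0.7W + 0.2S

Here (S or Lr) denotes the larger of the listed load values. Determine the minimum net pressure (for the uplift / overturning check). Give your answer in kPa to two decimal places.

8.41 kPa

(S or Lr) → Lr = 5.47 kPa.
(1) 0.9(10.31) - 1.0(0.87) = 9.28 - 0.87 = 8.41
(2) 1.0(10.31) - 0.6(0.87) + 0.5(1.66) = 10.31 - 0.52 + 0.83 = 10.62
(3) 1.4(10.31) + 1.3(0.87) + 0.7(5.47) = 14.43 + 1.13 + 3.83 = 19.39
(4) 0.85(10.31) - 0.7(0.87) + 0.2(1.66) = 8.49
Combination 1 gives the minimum: 8.41 kPa.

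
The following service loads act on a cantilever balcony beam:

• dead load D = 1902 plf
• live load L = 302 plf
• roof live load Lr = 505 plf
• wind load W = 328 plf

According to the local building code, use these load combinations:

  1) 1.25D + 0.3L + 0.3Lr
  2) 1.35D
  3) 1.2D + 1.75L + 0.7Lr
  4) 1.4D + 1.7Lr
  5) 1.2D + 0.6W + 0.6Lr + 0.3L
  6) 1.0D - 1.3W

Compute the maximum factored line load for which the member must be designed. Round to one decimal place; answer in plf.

3521.3 plf

1) 1.25(1902) + 0.3(302) + 0.3(505) = 2377.5 + 90.6 + 151.5 = 2619.6
2) 1.35(1902) = 2567.7
3) 1.2(1902) + 1.75(302) + 0.7(505) = 2282.4 + 528.5 + 353.5 = 3164.4
4) 1.4(1902) + 1.7(505) = 2662.8 + 858.5 = 3521.3
5) 1.2(1902) + 0.6(328) + 0.6(505) + 0.3(302) = 2282.4 + 196.8 + 303.0 + 90.6 = 2872.8
6) 1.0(1902) - 1.3(328) = 1902.0 - 426.4 = 1475.6
Maximum is from combination 4.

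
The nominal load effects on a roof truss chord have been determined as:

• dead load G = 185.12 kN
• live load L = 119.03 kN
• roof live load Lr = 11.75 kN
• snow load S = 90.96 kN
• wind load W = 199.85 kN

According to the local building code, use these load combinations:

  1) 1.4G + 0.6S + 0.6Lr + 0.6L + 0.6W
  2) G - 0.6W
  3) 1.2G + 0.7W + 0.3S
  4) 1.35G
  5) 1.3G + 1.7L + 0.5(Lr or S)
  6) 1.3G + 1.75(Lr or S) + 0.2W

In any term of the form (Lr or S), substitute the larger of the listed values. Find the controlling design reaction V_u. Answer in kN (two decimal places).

(Lr or S) → S = 90.96 kN.
1) 1.4(185.12) + 0.6(90.96) + 0.6(11.75) + 0.6(119.03) + 0.6(199.85) = 512.12
2) 1.0(185.12) - 0.6(199.85) = 65.21
3) 1.2(185.12) + 0.7(199.85) + 0.3(90.96) = 389.33
4) 1.35(185.12) = 249.91
5) 1.3(185.12) + 1.7(119.03) + 0.5(90.96) = 488.49
6) 1.3(185.12) + 1.75(90.96) + 0.2(199.85) = 439.81
Combination 1 governs: V_u = 512.12 kN.

512.12 kN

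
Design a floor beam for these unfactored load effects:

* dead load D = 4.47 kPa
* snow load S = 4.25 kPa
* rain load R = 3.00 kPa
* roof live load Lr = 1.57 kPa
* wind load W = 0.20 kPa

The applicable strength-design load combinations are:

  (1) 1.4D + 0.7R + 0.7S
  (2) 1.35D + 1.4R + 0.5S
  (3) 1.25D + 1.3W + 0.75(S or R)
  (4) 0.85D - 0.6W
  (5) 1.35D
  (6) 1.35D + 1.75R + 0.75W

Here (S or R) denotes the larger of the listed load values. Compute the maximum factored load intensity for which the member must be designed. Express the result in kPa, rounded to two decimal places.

(S or R) → S = 4.25 kPa.
(1) 1.4(4.47) + 0.7(3.00) + 0.7(4.25) = 11.33
(2) 1.35(4.47) + 1.4(3.00) + 0.5(4.25) = 6.03 + 4.20 + 2.13 = 12.36
(3) 1.25(4.47) + 1.3(0.20) + 0.75(4.25) = 5.59 + 0.26 + 3.19 = 9.04
(4) 0.85(4.47) - 0.6(0.20) = 3.80 - 0.12 = 3.68
(5) 1.35(4.47) = 6.03
(6) 1.35(4.47) + 1.75(3.00) + 0.75(0.20) = 6.03 + 5.25 + 0.15 = 11.43
The controlling combination is 2, giving 12.36 kPa.

12.36 kPa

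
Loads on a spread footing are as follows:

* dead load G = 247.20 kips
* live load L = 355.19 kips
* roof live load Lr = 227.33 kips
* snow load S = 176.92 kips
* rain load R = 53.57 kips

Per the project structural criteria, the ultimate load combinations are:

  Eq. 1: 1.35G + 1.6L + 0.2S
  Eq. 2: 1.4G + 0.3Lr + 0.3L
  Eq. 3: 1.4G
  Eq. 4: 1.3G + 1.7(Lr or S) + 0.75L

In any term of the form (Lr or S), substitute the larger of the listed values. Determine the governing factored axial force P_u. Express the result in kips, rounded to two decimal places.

974.21 kips

(Lr or S) → Lr = 227.33 kips.
Eq. 1: 1.35(247.20) + 1.6(355.19) + 0.2(176.92) = 937.41
Eq. 2: 1.4(247.20) + 0.3(227.33) + 0.3(355.19) = 346.08 + 68.20 + 106.56 = 520.84
Eq. 3: 1.4(247.20) = 346.08
Eq. 4: 1.3(247.20) + 1.7(227.33) + 0.75(355.19) = 321.36 + 386.46 + 266.39 = 974.21
Combination 4 governs: P_u = 974.21 kips.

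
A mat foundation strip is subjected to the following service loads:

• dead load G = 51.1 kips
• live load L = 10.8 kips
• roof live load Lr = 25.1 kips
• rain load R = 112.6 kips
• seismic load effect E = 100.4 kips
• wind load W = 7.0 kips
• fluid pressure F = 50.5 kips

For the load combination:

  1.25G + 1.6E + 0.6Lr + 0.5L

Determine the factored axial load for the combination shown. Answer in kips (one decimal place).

245.0 kips

1.25(51.1) + 1.6(100.4) + 0.6(25.1) + 0.5(10.8) = 63.9 + 160.6 + 15.1 + 5.4 = 245.0
P_u = 245.0 kips.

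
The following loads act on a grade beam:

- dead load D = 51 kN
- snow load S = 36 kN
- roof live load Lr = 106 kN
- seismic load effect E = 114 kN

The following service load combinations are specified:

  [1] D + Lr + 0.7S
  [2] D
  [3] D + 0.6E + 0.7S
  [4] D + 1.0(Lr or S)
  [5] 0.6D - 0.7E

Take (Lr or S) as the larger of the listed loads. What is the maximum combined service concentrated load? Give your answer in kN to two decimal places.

(Lr or S) → Lr = 106 kN.
[1] 1.0(51) + 1.0(106) + 0.7(36) = 51.00 + 106.00 + 25.20 = 182.20
[2] 1.0(51) = 51.00
[3] 1.0(51) + 0.6(114) + 0.7(36) = 51.00 + 68.40 + 25.20 = 144.60
[4] 1.0(51) + 1.0(106) = 51.00 + 106.00 = 157.00
[5] 0.6(51) - 0.7(114) = 30.60 - 79.80 = -49.20
The controlling combination is 1, giving 182.20 kN.

182.20 kN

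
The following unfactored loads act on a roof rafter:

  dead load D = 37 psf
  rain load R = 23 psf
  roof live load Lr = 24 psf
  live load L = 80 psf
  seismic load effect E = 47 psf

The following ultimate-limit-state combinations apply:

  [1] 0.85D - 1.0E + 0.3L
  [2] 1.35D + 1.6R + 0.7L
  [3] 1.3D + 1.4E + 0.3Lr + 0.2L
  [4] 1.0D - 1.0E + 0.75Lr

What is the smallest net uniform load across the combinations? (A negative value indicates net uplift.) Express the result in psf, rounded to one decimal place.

[1] 0.85(37) - 1.0(47) + 0.3(80) = 31.5 - 47.0 + 24.0 = 8.5
[2] 1.35(37) + 1.6(23) + 0.7(80) = 50.0 + 36.8 + 56.0 = 142.8
[3] 1.3(37) + 1.4(47) + 0.3(24) + 0.2(80) = 48.1 + 65.8 + 7.2 + 16.0 = 137.1
[4] 1.0(37) - 1.0(47) + 0.75(24) = 37.0 - 47.0 + 18.0 = 8.0
Combination 4 gives the minimum: 8.0 psf.

8.0 psf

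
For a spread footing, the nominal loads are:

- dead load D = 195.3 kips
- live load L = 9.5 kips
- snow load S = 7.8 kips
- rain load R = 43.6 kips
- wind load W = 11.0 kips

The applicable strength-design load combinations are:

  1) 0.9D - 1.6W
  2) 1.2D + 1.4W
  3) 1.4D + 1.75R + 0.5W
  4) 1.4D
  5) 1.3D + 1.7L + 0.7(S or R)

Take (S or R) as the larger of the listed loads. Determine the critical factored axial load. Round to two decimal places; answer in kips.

(S or R) → R = 43.6 kips.
1) 0.9(195.3) - 1.6(11.0) = 158.17
2) 1.2(195.3) + 1.4(11.0) = 249.76
3) 1.4(195.3) + 1.75(43.6) + 0.5(11.0) = 355.22
4) 1.4(195.3) = 273.42
5) 1.3(195.3) + 1.7(9.5) + 0.7(43.6) = 300.56
Combination 3 governs: P_u = 355.22 kips.

355.22 kips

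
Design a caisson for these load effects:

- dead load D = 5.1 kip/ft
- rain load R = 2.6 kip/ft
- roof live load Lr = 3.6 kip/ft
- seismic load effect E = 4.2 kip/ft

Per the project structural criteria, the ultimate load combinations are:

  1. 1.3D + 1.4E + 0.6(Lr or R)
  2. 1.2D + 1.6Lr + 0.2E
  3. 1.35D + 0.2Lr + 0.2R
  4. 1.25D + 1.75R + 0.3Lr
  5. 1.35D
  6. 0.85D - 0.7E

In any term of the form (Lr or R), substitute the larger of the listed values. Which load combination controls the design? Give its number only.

(Lr or R) → Lr = 3.6 kip/ft.
1. 1.3(5.1) + 1.4(4.2) + 0.6(3.6) = 6.6 + 5.9 + 2.2 = 14.7
2. 1.2(5.1) + 1.6(3.6) + 0.2(4.2) = 6.1 + 5.8 + 0.8 = 12.7
3. 1.35(5.1) + 0.2(3.6) + 0.2(2.6) = 6.9 + 0.7 + 0.5 = 8.1
4. 1.25(5.1) + 1.75(2.6) + 0.3(3.6) = 12.0
5. 1.35(5.1) = 6.9
6. 0.85(5.1) - 0.7(4.2) = 4.3 - 2.9 = 1.4
The largest value is 14.7 kip/ft from combination 1.

Combination 1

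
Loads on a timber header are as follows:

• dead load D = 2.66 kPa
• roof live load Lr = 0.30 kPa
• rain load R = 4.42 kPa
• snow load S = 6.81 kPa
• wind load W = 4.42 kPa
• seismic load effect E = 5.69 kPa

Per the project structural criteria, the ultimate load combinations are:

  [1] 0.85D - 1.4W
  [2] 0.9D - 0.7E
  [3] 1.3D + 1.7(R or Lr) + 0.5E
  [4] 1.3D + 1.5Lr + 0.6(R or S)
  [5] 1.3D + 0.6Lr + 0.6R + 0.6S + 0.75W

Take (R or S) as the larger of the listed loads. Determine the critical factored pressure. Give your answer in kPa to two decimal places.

(R or Lr) → R = 4.42 kPa; (R or S) → S = 6.81 kPa.
[1] 0.85(2.66) - 1.4(4.42) = -3.93
[2] 0.9(2.66) - 0.7(5.69) = -1.59
[3] 1.3(2.66) + 1.7(4.42) + 0.5(5.69) = 13.82
[4] 1.3(2.66) + 1.5(0.30) + 0.6(6.81) = 7.99
[5] 1.3(2.66) + 0.6(0.30) + 0.6(4.42) + 0.6(6.81) + 0.75(4.42) = 13.69
Combination 3 governs: p_u = 13.82 kPa.

13.82 kPa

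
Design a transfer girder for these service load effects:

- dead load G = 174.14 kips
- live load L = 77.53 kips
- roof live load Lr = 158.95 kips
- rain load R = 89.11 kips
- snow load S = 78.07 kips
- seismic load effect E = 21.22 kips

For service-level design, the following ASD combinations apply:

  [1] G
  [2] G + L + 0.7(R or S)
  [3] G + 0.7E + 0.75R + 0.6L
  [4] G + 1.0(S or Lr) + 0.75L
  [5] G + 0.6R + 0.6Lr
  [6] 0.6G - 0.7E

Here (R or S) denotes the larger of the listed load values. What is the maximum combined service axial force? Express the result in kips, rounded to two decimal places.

(R or S) → R = 89.11 kips; (S or Lr) → Lr = 158.95 kips.
[1] 1.0(174.14) = 174.14
[2] 1.0(174.14) + 1.0(77.53) + 0.7(89.11) = 314.05
[3] 1.0(174.14) + 0.7(21.22) + 0.75(89.11) + 0.6(77.53) = 302.34
[4] 1.0(174.14) + 1.0(158.95) + 0.75(77.53) = 391.24
[5] 1.0(174.14) + 0.6(89.11) + 0.6(158.95) = 322.98
[6] 0.6(174.14) - 0.7(21.22) = 89.63
The controlling combination is 4, giving 391.24 kips.

391.24 kips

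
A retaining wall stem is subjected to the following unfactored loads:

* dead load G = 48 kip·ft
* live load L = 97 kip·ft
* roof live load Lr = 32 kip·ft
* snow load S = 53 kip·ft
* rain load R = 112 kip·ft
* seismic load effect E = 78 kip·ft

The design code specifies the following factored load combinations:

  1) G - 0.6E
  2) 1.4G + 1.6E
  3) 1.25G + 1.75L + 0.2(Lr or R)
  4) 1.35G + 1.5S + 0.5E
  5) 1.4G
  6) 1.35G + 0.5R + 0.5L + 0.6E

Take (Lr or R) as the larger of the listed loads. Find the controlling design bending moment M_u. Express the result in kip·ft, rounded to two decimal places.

252.15 kip·ft

(Lr or R) → R = 112 kip·ft.
1) 1.0(48) - 0.6(78) = 48.00 - 46.80 = 1.20
2) 1.4(48) + 1.6(78) = 67.20 + 124.80 = 192.00
3) 1.25(48) + 1.75(97) + 0.2(112) = 60.00 + 169.75 + 22.40 = 252.15
4) 1.35(48) + 1.5(53) + 0.5(78) = 64.80 + 79.50 + 39.00 = 183.30
5) 1.4(48) = 67.20
6) 1.35(48) + 0.5(112) + 0.5(97) + 0.6(78) = 64.80 + 56.00 + 48.50 + 46.80 = 216.10
Maximum is from combination 3.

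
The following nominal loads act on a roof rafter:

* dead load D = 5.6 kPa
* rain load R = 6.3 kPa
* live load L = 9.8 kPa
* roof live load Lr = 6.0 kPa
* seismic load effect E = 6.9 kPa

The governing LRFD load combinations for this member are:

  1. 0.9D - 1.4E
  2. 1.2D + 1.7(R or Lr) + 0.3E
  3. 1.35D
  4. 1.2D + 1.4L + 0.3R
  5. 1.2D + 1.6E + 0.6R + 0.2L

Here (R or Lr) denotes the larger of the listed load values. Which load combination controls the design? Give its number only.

Combination 5

(R or Lr) → R = 6.3 kPa.
1. 0.9(5.6) - 1.4(6.9) = -4.6
2. 1.2(5.6) + 1.7(6.3) + 0.3(6.9) = 6.7 + 10.7 + 2.1 = 19.5
3. 1.35(5.6) = 7.6
4. 1.2(5.6) + 1.4(9.8) + 0.3(6.3) = 6.7 + 13.7 + 1.9 = 22.3
5. 1.2(5.6) + 1.6(6.9) + 0.6(6.3) + 0.2(9.8) = 6.7 + 11.0 + 3.8 + 2.0 = 23.5
The largest value is 23.5 kPa from combination 5.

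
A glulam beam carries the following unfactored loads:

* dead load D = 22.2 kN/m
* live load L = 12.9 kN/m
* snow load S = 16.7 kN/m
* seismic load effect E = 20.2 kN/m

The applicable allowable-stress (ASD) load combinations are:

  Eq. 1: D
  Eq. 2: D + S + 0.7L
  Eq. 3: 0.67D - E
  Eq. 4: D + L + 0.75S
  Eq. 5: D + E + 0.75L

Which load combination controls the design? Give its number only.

Combination 5

Eq. 1: 1.0(22.2) = 22.20
Eq. 2: 1.0(22.2) + 1.0(16.7) + 0.7(12.9) = 22.20 + 16.70 + 9.03 = 47.93
Eq. 3: 0.67(22.2) - 1.0(20.2) = 14.87 - 20.20 = -5.33
Eq. 4: 1.0(22.2) + 1.0(12.9) + 0.75(16.7) = 22.20 + 12.90 + 12.53 = 47.63
Eq. 5: 1.0(22.2) + 1.0(20.2) + 0.75(12.9) = 22.20 + 20.20 + 9.68 = 52.08
The largest value is 52.08 kN/m from combination 5.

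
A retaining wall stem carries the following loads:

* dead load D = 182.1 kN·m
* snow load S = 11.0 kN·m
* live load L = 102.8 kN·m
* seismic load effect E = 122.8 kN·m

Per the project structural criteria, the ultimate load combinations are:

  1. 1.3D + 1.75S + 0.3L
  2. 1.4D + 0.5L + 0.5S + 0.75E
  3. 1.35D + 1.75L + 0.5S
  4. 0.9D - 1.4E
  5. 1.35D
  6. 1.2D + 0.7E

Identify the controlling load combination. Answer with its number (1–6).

Combination 3

1. 1.3(182.1) + 1.75(11.0) + 0.3(102.8) = 236.7 + 19.3 + 30.8 = 286.8
2. 1.4(182.1) + 0.5(102.8) + 0.5(11.0) + 0.75(122.8) = 254.9 + 51.4 + 5.5 + 92.1 = 403.9
3. 1.35(182.1) + 1.75(102.8) + 0.5(11.0) = 245.8 + 179.9 + 5.5 = 431.2
4. 0.9(182.1) - 1.4(122.8) = 163.9 - 171.9 = -8.0
5. 1.35(182.1) = 245.8
6. 1.2(182.1) + 0.7(122.8) = 218.5 + 86.0 = 304.5
The largest value is 431.2 kN·m from combination 3.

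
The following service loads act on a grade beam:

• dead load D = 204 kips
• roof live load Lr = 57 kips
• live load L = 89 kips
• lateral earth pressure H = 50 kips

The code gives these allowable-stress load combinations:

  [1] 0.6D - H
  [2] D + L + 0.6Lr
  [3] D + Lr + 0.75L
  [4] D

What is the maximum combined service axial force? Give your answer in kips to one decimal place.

[1] 0.6(204) - 1.0(50) = 122.4 - 50.0 = 72.4
[2] 1.0(204) + 1.0(89) + 0.6(57) = 204.0 + 89.0 + 34.2 = 327.2
[3] 1.0(204) + 1.0(57) + 0.75(89) = 204.0 + 57.0 + 66.8 = 327.8
[4] 1.0(204) = 204.0
The controlling combination is 3, giving 327.8 kips.

327.8 kips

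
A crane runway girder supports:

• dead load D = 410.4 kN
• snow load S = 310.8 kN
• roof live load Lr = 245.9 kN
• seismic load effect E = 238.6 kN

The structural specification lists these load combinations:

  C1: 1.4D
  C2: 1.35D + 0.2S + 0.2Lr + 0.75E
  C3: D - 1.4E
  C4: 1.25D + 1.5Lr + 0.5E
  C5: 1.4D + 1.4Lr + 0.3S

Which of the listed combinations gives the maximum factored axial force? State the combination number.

C1: 1.4(410.4) = 574.56
C2: 1.35(410.4) + 0.2(310.8) + 0.2(245.9) + 0.75(238.6) = 554.04 + 62.16 + 49.18 + 178.95 = 844.33
C3: 1.0(410.4) - 1.4(238.6) = 410.40 - 334.04 = 76.36
C4: 1.25(410.4) + 1.5(245.9) + 0.5(238.6) = 513.00 + 368.85 + 119.30 = 1001.15
C5: 1.4(410.4) + 1.4(245.9) + 0.3(310.8) = 574.56 + 344.26 + 93.24 = 1012.06
The largest value is 1012.06 kN from combination 5.

Combination 5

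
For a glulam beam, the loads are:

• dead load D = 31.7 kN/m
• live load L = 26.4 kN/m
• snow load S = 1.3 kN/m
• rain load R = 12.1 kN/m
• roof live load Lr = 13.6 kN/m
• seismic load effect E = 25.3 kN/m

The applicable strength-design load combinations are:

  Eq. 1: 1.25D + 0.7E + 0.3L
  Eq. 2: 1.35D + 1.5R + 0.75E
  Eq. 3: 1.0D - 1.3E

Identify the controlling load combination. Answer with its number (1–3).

Combination 2

Eq. 1: 1.25(31.7) + 0.7(25.3) + 0.3(26.4) = 65.3
Eq. 2: 1.35(31.7) + 1.5(12.1) + 0.75(25.3) = 79.9
Eq. 3: 1.0(31.7) - 1.3(25.3) = 31.7 - 32.9 = -1.2
The largest value is 79.9 kN/m from combination 2.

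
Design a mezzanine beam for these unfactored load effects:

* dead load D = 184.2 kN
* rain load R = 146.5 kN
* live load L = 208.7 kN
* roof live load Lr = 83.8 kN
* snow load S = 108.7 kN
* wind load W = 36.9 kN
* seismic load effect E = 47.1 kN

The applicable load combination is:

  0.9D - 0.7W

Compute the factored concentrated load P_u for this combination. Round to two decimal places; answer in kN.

139.95 kN

0.9(184.2) - 0.7(36.9) = 139.95
P_u = 139.95 kN.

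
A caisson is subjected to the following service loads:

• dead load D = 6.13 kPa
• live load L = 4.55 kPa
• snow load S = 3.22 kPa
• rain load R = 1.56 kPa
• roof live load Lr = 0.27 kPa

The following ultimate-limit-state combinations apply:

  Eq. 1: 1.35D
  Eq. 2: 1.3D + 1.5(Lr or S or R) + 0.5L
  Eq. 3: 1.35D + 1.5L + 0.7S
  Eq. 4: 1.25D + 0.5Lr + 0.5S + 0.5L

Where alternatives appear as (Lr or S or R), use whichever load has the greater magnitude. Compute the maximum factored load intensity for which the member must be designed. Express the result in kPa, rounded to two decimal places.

17.35 kPa

(Lr or S or R) → S = 3.22 kPa.
Eq. 1: 1.35(6.13) = 8.28
Eq. 2: 1.3(6.13) + 1.5(3.22) + 0.5(4.55) = 15.07
Eq. 3: 1.35(6.13) + 1.5(4.55) + 0.7(3.22) = 17.35
Eq. 4: 1.25(6.13) + 0.5(0.27) + 0.5(3.22) + 0.5(4.55) = 11.68
The controlling combination is 3, giving 17.35 kPa.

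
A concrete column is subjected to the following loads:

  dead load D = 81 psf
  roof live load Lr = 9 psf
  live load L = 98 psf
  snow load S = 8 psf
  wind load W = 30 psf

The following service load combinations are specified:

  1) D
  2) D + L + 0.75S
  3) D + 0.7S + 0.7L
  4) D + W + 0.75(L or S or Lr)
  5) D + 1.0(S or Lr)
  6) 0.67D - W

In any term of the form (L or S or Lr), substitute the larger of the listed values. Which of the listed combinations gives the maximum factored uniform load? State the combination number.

Combination 2

(L or S or Lr) → L = 98 psf; (S or Lr) → Lr = 9 psf.
1) 1.0(81) = 81.00
2) 1.0(81) + 1.0(98) + 0.75(8) = 185.00
3) 1.0(81) + 0.7(8) + 0.7(98) = 155.20
4) 1.0(81) + 1.0(30) + 0.75(98) = 184.50
5) 1.0(81) + 1.0(9) = 90.00
6) 0.67(81) - 1.0(30) = 24.27
The largest value is 185.00 psf from combination 2.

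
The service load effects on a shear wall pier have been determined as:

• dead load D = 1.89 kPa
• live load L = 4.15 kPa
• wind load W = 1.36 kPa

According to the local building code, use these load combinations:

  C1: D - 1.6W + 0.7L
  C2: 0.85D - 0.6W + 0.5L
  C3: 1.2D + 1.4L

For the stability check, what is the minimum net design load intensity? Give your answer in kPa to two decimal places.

2.62 kPa

C1: 1.0(1.89) - 1.6(1.36) + 0.7(4.15) = 1.89 - 2.18 + 2.91 = 2.62
C2: 0.85(1.89) - 0.6(1.36) + 0.5(4.15) = 1.61 - 0.82 + 2.08 = 2.87
C3: 1.2(1.89) + 1.4(4.15) = 2.27 + 5.81 = 8.08
Combination 1 gives the minimum: 2.62 kPa.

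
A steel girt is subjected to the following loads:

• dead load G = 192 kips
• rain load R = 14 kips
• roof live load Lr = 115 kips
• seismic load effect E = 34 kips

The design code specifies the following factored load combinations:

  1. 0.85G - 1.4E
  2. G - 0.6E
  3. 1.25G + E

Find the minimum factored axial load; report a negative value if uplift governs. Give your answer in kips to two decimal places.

115.60 kips

1. 0.85(192) - 1.4(34) = 163.20 - 47.60 = 115.60
2. 1.0(192) - 0.6(34) = 192.00 - 20.40 = 171.60
3. 1.25(192) + 1.0(34) = 240.00 + 34.00 = 274.00
Combination 1 gives the minimum: 115.60 kips.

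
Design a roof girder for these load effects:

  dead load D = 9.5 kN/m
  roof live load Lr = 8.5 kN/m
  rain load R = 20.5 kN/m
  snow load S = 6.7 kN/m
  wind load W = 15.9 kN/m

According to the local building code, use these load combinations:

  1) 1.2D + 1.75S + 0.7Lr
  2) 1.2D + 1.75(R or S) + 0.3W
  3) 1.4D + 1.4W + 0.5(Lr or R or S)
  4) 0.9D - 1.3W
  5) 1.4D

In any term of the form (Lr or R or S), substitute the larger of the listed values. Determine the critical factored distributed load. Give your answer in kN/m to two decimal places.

(R or S) → R = 20.5 kN/m; (Lr or R or S) → R = 20.5 kN/m.
1) 1.2(9.5) + 1.75(6.7) + 0.7(8.5) = 11.40 + 11.73 + 5.95 = 29.08
2) 1.2(9.5) + 1.75(20.5) + 0.3(15.9) = 11.40 + 35.88 + 4.77 = 52.05
3) 1.4(9.5) + 1.4(15.9) + 0.5(20.5) = 13.30 + 22.26 + 10.25 = 45.81
4) 0.9(9.5) - 1.3(15.9) = 8.55 - 20.67 = -12.12
5) 1.4(9.5) = 13.30
The controlling combination is 2, giving 52.05 kN/m.

52.05 kN/m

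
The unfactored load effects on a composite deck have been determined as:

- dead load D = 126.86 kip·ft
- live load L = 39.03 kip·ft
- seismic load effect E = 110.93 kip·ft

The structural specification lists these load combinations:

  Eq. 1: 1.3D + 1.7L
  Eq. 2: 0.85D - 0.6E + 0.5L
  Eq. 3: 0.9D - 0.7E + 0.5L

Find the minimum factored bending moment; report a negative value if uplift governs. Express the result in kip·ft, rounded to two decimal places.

Eq. 1: 1.3(126.86) + 1.7(39.03) = 231.27
Eq. 2: 0.85(126.86) - 0.6(110.93) + 0.5(39.03) = 60.79
Eq. 3: 0.9(126.86) - 0.7(110.93) + 0.5(39.03) = 56.04
Combination 3 gives the minimum: 56.04 kip·ft.

56.04 kip·ft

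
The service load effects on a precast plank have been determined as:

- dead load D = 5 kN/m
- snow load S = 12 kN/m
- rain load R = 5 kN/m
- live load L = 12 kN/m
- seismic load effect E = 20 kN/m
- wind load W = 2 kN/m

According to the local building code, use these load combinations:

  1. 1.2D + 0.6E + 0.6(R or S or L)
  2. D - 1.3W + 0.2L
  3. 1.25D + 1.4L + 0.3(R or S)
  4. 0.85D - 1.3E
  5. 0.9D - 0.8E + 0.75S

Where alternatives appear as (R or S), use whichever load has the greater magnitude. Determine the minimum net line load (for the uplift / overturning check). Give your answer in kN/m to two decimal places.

-21.75 kN/m

(R or S or L) → S = 12 kN/m; (R or S) → S = 12 kN/m.
1. 1.2(5) + 0.6(20) + 0.6(12) = 6.00 + 12.00 + 7.20 = 25.20
2. 1.0(5) - 1.3(2) + 0.2(12) = 5.00 - 2.60 + 2.40 = 4.80
3. 1.25(5) + 1.4(12) + 0.3(12) = 6.25 + 16.80 + 3.60 = 26.65
4. 0.85(5) - 1.3(20) = 4.25 - 26.00 = -21.75
5. 0.9(5) - 0.8(20) + 0.75(12) = 4.50 - 16.00 + 9.00 = -2.50
Combination 4 gives the minimum: -21.75 kN/m.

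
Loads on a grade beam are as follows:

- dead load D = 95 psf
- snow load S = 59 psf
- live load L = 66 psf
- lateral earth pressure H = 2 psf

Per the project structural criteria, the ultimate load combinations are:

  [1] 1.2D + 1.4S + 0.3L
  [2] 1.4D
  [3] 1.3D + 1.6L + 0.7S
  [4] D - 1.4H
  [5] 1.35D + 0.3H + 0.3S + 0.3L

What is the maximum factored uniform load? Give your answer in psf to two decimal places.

[1] 1.2(95) + 1.4(59) + 0.3(66) = 114.00 + 82.60 + 19.80 = 216.40
[2] 1.4(95) = 133.00
[3] 1.3(95) + 1.6(66) + 0.7(59) = 123.50 + 105.60 + 41.30 = 270.40
[4] 1.0(95) - 1.4(2) = 95.00 - 2.80 = 92.20
[5] 1.35(95) + 0.3(2) + 0.3(59) + 0.3(66) = 128.25 + 0.60 + 17.70 + 19.80 = 166.35
Maximum is from combination 3.

270.40 psf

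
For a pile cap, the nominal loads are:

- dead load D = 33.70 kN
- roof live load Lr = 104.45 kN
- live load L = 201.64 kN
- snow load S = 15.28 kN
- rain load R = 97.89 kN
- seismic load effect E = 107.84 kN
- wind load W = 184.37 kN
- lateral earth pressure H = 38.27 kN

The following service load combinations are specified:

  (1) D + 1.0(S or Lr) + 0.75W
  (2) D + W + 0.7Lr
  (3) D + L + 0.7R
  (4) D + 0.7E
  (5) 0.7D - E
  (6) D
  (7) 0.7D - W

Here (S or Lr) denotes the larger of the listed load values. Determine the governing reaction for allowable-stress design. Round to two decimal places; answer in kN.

303.86 kN

(S or Lr) → Lr = 104.45 kN.
(1) 1.0(33.70) + 1.0(104.45) + 0.75(184.37) = 33.70 + 104.45 + 138.28 = 276.43
(2) 1.0(33.70) + 1.0(184.37) + 0.7(104.45) = 33.70 + 184.37 + 73.12 = 291.19
(3) 1.0(33.70) + 1.0(201.64) + 0.7(97.89) = 33.70 + 201.64 + 68.52 = 303.86
(4) 1.0(33.70) + 0.7(107.84) = 33.70 + 75.49 = 109.19
(5) 0.7(33.70) - 1.0(107.84) = 23.59 - 107.84 = -84.25
(6) 1.0(33.70) = 33.70
(7) 0.7(33.70) - 1.0(184.37) = 23.59 - 184.37 = -160.78
The controlling combination is 3, giving 303.86 kN.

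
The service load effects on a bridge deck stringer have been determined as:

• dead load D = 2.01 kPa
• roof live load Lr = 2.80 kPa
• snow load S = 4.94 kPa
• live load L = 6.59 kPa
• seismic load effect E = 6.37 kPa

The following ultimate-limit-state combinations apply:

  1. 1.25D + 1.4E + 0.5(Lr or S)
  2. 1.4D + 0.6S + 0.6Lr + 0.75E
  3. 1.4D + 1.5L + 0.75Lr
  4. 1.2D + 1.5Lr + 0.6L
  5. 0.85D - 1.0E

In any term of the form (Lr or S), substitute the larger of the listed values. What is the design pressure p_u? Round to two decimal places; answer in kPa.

(Lr or S) → S = 4.94 kPa.
1. 1.25(2.01) + 1.4(6.37) + 0.5(4.94) = 2.51 + 8.92 + 2.47 = 13.90
2. 1.4(2.01) + 0.6(4.94) + 0.6(2.80) + 0.75(6.37) = 12.24
3. 1.4(2.01) + 1.5(6.59) + 0.75(2.80) = 2.81 + 9.89 + 2.10 = 14.80
4. 1.2(2.01) + 1.5(2.80) + 0.6(6.59) = 10.57
5. 0.85(2.01) - 1.0(6.37) = 1.71 - 6.37 = -4.66
Combination 3 governs: p_u = 14.80 kPa.

14.80 kPa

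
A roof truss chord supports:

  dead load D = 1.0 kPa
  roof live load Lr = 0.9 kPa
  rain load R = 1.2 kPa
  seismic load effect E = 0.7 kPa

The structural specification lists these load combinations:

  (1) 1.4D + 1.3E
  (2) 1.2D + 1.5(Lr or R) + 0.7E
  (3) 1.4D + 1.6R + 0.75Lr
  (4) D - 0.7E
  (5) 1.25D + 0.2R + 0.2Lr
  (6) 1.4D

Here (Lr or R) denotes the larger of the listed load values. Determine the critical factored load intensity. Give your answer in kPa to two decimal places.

4.00 kPa

(Lr or R) → R = 1.2 kPa.
(1) 1.4(1.0) + 1.3(0.7) = 2.31
(2) 1.2(1.0) + 1.5(1.2) + 0.7(0.7) = 3.49
(3) 1.4(1.0) + 1.6(1.2) + 0.75(0.9) = 4.00
(4) 1.0(1.0) - 0.7(0.7) = 0.51
(5) 1.25(1.0) + 0.2(1.2) + 0.2(0.9) = 1.67
(6) 1.4(1.0) = 1.40
Maximum is from combination 3.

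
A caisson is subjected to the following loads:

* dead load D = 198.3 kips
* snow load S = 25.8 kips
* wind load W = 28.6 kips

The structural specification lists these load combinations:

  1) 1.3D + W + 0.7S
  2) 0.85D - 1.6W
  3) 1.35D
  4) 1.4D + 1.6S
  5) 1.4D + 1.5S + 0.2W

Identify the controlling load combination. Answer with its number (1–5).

Combination 5

1) 1.3(198.3) + 1.0(28.6) + 0.7(25.8) = 257.79 + 28.60 + 18.06 = 304.45
2) 0.85(198.3) - 1.6(28.6) = 168.56 - 45.76 = 122.80
3) 1.35(198.3) = 267.71
4) 1.4(198.3) + 1.6(25.8) = 277.62 + 41.28 = 318.90
5) 1.4(198.3) + 1.5(25.8) + 0.2(28.6) = 277.62 + 38.70 + 5.72 = 322.04
The largest value is 322.04 kips from combination 5.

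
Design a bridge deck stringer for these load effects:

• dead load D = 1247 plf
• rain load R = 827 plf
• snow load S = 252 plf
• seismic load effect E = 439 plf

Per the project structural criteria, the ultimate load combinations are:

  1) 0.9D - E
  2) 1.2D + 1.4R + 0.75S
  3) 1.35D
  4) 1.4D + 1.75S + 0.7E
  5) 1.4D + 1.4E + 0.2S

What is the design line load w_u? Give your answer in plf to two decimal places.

2843.20 plf

1) 0.9(1247) - 1.0(439) = 1122.30 - 439.00 = 683.30
2) 1.2(1247) + 1.4(827) + 0.75(252) = 1496.40 + 1157.80 + 189.00 = 2843.20
3) 1.35(1247) = 1683.45
4) 1.4(1247) + 1.75(252) + 0.7(439) = 1745.80 + 441.00 + 307.30 = 2494.10
5) 1.4(1247) + 1.4(439) + 0.2(252) = 1745.80 + 614.60 + 50.40 = 2410.80
Maximum is from combination 2.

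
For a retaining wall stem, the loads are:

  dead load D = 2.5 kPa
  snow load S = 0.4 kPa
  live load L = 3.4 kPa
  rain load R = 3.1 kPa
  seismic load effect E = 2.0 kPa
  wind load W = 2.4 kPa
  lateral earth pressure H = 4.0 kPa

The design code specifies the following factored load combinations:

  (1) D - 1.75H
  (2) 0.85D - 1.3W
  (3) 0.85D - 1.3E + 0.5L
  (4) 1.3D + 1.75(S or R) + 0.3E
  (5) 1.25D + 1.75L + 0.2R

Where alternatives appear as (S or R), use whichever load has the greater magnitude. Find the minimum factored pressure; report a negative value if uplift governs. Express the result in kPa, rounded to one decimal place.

(S or R) → R = 3.1 kPa.
(1) 1.0(2.5) - 1.75(4.0) = 2.5 - 7.0 = -4.5
(2) 0.85(2.5) - 1.3(2.4) = 2.1 - 3.1 = -1.0
(3) 0.85(2.5) - 1.3(2.0) + 0.5(3.4) = 2.1 - 2.6 + 1.7 = 1.2
(4) 1.3(2.5) + 1.75(3.1) + 0.3(2.0) = 3.3 + 5.4 + 0.6 = 9.3
(5) 1.25(2.5) + 1.75(3.4) + 0.2(3.1) = 3.1 + 6.0 + 0.6 = 9.7
Combination 1 gives the minimum: -4.5 kPa.

-4.5 kPa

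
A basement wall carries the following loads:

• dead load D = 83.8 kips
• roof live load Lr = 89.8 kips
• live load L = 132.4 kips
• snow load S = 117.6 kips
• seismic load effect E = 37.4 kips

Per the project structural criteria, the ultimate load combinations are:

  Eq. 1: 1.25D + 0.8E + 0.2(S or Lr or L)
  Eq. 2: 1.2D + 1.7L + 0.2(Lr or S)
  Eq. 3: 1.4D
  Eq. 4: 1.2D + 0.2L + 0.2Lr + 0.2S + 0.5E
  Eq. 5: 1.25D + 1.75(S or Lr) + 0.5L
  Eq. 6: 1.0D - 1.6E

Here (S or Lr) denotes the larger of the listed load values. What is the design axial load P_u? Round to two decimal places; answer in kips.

376.75 kips

(S or Lr or L) → L = 132.4 kips; (Lr or S) → S = 117.6 kips; (S or Lr) → S = 117.6 kips.
Eq. 1: 1.25(83.8) + 0.8(37.4) + 0.2(132.4) = 161.15
Eq. 2: 1.2(83.8) + 1.7(132.4) + 0.2(117.6) = 349.16
Eq. 3: 1.4(83.8) = 117.32
Eq. 4: 1.2(83.8) + 0.2(132.4) + 0.2(89.8) + 0.2(117.6) + 0.5(37.4) = 187.22
Eq. 5: 1.25(83.8) + 1.75(117.6) + 0.5(132.4) = 376.75
Eq. 6: 1.0(83.8) - 1.6(37.4) = 23.96
Maximum is from combination 5.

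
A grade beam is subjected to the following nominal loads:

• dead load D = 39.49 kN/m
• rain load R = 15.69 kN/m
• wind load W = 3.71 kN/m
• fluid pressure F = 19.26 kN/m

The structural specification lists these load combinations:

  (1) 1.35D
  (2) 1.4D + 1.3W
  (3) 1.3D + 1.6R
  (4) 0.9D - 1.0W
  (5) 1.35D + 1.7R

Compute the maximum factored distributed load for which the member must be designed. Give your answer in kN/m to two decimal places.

79.98 kN/m

(1) 1.35(39.49) = 53.31
(2) 1.4(39.49) + 1.3(3.71) = 60.11
(3) 1.3(39.49) + 1.6(15.69) = 76.44
(4) 0.9(39.49) - 1.0(3.71) = 31.83
(5) 1.35(39.49) + 1.7(15.69) = 79.98
The controlling combination is 5, giving 79.98 kN/m.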